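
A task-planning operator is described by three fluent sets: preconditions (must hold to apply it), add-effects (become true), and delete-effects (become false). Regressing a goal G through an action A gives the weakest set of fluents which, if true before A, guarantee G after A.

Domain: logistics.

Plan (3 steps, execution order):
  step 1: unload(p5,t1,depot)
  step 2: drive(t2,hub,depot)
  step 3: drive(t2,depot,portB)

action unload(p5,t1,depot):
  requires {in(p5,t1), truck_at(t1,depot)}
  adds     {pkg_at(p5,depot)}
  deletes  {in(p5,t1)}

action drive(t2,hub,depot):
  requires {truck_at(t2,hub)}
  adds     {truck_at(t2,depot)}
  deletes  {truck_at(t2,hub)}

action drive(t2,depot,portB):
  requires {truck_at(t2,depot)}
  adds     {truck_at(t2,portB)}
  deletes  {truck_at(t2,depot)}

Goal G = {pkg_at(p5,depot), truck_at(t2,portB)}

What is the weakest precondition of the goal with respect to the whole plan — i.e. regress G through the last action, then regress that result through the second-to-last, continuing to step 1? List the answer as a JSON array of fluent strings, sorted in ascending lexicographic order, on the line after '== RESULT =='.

Work backward from the goal:
  through step 3 (drive(t2,depot,portB)): drop {truck_at(t2,portB)}, keep {pkg_at(p5,depot)}, require {truck_at(t2,depot)}
    → {pkg_at(p5,depot), truck_at(t2,depot)}
  through step 2 (drive(t2,hub,depot)): drop {truck_at(t2,depot)}, keep {pkg_at(p5,depot)}, require {truck_at(t2,hub)}
    → {pkg_at(p5,depot), truck_at(t2,hub)}
  through step 1 (unload(p5,t1,depot)): drop {pkg_at(p5,depot)}, keep {truck_at(t2,hub)}, require {in(p5,t1), truck_at(t1,depot)}
    → {in(p5,t1), truck_at(t1,depot), truck_at(t2,hub)}

== RESULT ==
["in(p5,t1)", "truck_at(t1,depot)", "truck_at(t2,hub)"]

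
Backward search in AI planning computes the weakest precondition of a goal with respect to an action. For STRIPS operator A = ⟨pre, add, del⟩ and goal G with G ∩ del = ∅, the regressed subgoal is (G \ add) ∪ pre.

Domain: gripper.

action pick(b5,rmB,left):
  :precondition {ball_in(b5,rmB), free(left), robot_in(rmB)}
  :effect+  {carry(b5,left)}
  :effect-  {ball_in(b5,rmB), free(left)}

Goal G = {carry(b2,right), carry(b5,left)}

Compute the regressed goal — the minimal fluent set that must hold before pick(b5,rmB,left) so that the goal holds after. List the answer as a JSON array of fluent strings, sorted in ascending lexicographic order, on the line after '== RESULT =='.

Regress:
  G ∩ del = {}  (empty — regression defined)
  G \ add = {carry(b2,right), carry(b5,left)} \ {carry(b5,left)} = {carry(b2,right)}
  ∪ pre   = {carry(b2,right)} ∪ {ball_in(b5,rmB), free(left), robot_in(rmB)}
          = {ball_in(b5,rmB), carry(b2,right), free(left), robot_in(rmB)}

== RESULT ==
["ball_in(b5,rmB)", "carry(b2,right)", "free(left)", "robot_in(rmB)"]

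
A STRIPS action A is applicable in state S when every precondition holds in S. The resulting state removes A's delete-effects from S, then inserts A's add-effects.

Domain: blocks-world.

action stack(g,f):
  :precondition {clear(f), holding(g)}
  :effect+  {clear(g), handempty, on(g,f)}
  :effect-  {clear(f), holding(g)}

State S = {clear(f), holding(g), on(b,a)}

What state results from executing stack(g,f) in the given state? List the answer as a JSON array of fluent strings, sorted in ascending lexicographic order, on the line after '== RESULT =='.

Progress:
  pre ⊆ S: {clear(f), holding(g)} ⊆ S  — applicable
  S \ del = {on(b,a)}
  ∪ add   = {clear(g), handempty, on(b,a), on(g,f)}

== RESULT ==
["clear(g)", "handempty", "on(b,a)", "on(g,f)"]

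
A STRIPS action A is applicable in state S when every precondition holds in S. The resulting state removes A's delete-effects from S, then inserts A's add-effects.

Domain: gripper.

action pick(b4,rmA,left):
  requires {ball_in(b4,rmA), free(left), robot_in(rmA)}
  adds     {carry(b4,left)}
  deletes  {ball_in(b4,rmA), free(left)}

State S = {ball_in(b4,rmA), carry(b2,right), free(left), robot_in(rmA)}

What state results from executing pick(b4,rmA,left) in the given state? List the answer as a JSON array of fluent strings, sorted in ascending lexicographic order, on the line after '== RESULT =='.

Compute (S \ del) ∪ add:
  pre ⊆ S: {ball_in(b4,rmA), free(left), robot_in(rmA)} ⊆ S  — applicable
  S \ del = {carry(b2,right), robot_in(rmA)}
  ∪ add   = {carry(b2,right), carry(b4,left), robot_in(rmA)}

== RESULT ==
["carry(b2,right)", "carry(b4,left)", "robot_in(rmA)"]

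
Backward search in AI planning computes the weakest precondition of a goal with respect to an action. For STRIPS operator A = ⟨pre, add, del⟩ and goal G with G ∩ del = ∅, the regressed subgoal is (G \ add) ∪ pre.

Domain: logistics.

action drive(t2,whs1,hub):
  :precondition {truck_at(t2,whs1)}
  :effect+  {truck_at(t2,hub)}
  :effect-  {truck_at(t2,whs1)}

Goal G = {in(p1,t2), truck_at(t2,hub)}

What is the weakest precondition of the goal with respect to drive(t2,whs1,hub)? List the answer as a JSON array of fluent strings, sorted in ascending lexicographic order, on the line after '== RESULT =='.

Compute (G \ add) ∪ pre:
  G ∩ del = {}  (empty — regression defined)
  G \ add = {in(p1,t2), truck_at(t2,hub)} \ {truck_at(t2,hub)} = {in(p1,t2)}
  ∪ pre   = {in(p1,t2)} ∪ {truck_at(t2,whs1)}
          = {in(p1,t2), truck_at(t2,whs1)}

== RESULT ==
["in(p1,t2)", "truck_at(t2,whs1)"]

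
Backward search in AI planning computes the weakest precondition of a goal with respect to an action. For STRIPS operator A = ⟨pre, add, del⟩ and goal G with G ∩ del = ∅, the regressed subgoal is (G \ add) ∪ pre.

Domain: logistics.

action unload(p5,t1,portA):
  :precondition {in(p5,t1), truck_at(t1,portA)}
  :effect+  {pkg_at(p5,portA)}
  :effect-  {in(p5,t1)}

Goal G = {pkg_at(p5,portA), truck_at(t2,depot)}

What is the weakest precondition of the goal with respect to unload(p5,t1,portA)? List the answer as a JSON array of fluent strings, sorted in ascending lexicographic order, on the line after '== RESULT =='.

Regress:
  G ∩ del = {}  (empty — regression defined)
  G \ add = {pkg_at(p5,portA), truck_at(t2,depot)} \ {pkg_at(p5,portA)} = {truck_at(t2,depot)}
  ∪ pre   = {truck_at(t2,depot)} ∪ {in(p5,t1), truck_at(t1,portA)}
          = {in(p5,t1), truck_at(t1,portA), truck_at(t2,depot)}

== RESULT ==
["in(p5,t1)", "truck_at(t1,portA)", "truck_at(t2,depot)"]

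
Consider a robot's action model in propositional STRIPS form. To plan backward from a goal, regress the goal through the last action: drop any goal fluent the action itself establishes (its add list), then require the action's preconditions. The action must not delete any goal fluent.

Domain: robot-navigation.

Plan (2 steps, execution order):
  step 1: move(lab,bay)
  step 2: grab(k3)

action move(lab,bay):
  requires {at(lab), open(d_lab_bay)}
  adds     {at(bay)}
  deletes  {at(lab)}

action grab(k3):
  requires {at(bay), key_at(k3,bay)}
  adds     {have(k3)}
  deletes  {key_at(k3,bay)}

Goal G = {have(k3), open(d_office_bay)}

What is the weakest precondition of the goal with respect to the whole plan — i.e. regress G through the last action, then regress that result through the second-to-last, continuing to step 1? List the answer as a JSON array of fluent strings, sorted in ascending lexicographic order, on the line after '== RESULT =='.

Regress step by step:
  through step 2 (grab(k3)): drop {have(k3)}, keep {open(d_office_bay)}, require {at(bay), key_at(k3,bay)}
    → {at(bay), key_at(k3,bay), open(d_office_bay)}
  through step 1 (move(lab,bay)): drop {at(bay)}, keep {key_at(k3,bay), open(d_office_bay)}, require {at(lab), open(d_lab_bay)}
    → {at(lab), key_at(k3,bay), open(d_lab_bay), open(d_office_bay)}

== RESULT ==
["at(lab)", "key_at(k3,bay)", "open(d_lab_bay)", "open(d_office_bay)"]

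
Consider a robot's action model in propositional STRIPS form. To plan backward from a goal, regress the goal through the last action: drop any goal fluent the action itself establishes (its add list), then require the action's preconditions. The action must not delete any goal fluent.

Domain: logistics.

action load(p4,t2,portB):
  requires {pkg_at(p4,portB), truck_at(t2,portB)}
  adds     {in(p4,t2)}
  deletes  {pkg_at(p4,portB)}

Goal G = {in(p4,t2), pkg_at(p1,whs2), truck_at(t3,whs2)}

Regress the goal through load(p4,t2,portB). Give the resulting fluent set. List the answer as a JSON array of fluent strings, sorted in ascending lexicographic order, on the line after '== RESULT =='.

Compute (G \ add) ∪ pre:
  G ∩ del = {}  (empty — regression defined)
  G \ add = {in(p4,t2), pkg_at(p1,whs2), truck_at(t3,whs2)} \ {in(p4,t2)} = {pkg_at(p1,whs2), truck_at(t3,whs2)}
  ∪ pre   = {pkg_at(p1,whs2), truck_at(t3,whs2)} ∪ {pkg_at(p4,portB), truck_at(t2,portB)}
          = {pkg_at(p1,whs2), pkg_at(p4,portB), truck_at(t2,portB), truck_at(t3,whs2)}

== RESULT ==
["pkg_at(p1,whs2)", "pkg_at(p4,portB)", "truck_at(t2,portB)", "truck_at(t3,whs2)"]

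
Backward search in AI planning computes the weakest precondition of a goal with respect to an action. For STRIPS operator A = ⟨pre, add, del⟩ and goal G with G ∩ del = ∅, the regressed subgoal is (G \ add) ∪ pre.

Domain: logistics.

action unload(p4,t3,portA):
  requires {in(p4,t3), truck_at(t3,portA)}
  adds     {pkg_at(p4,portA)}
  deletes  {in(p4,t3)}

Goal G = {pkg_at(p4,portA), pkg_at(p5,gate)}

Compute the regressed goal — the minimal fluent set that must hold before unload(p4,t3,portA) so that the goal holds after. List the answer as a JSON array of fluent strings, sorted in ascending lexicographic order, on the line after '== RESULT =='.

Compute (G \ add) ∪ pre:
  G ∩ del = {}  (empty — regression defined)
  G \ add = {pkg_at(p4,portA), pkg_at(p5,gate)} \ {pkg_at(p4,portA)} = {pkg_at(p5,gate)}
  ∪ pre   = {pkg_at(p5,gate)} ∪ {in(p4,t3), truck_at(t3,portA)}
          = {in(p4,t3), pkg_at(p5,gate), truck_at(t3,portA)}

== RESULT ==
["in(p4,t3)", "pkg_at(p5,gate)", "truck_at(t3,portA)"]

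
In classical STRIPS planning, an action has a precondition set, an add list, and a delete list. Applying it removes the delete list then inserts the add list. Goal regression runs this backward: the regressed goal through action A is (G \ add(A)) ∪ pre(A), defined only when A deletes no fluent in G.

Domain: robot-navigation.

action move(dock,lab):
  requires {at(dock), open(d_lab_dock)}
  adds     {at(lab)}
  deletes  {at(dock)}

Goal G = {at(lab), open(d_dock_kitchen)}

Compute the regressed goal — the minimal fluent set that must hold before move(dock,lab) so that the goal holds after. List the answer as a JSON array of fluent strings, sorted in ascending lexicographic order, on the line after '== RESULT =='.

Regress:
  G ∩ del = {}  (empty — regression defined)
  G \ add = {at(lab), open(d_dock_kitchen)} \ {at(lab)} = {open(d_dock_kitchen)}
  ∪ pre   = {open(d_dock_kitchen)} ∪ {at(dock), open(d_lab_dock)}
          = {at(dock), open(d_dock_kitchen), open(d_lab_dock)}

== RESULT ==
["at(dock)", "open(d_dock_kitchen)", "open(d_lab_dock)"]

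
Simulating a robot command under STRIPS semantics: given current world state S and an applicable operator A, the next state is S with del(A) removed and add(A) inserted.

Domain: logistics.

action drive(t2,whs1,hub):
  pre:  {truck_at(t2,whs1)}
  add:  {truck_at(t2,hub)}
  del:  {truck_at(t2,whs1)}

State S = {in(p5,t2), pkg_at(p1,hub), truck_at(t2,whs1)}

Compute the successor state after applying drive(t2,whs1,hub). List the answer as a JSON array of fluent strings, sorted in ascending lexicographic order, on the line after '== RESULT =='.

Progress:
  pre ⊆ S: {truck_at(t2,whs1)} ⊆ S  — applicable
  S \ del = {in(p5,t2), pkg_at(p1,hub)}
  ∪ add   = {in(p5,t2), pkg_at(p1,hub), truck_at(t2,hub)}

== RESULT ==
["in(p5,t2)", "pkg_at(p1,hub)", "truck_at(t2,hub)"]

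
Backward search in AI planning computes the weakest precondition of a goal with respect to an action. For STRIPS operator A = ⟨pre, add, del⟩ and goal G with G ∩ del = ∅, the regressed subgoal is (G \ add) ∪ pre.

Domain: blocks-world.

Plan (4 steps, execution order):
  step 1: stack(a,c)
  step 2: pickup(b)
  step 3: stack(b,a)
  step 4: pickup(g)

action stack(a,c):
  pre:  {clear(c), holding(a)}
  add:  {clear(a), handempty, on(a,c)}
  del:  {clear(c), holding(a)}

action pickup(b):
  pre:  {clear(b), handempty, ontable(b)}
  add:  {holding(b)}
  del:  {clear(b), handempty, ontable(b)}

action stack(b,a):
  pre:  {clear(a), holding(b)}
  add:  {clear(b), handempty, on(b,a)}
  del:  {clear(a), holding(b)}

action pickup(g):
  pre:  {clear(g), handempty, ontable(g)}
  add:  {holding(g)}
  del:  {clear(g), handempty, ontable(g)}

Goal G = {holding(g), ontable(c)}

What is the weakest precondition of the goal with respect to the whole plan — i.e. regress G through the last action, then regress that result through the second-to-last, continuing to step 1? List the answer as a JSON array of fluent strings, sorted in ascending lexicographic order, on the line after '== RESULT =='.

Regress step by step:
  through step 4 (pickup(g)): drop {holding(g)}, keep {ontable(c)}, require {clear(g), handempty, ontable(g)}
    → {clear(g), handempty, ontable(c), ontable(g)}
  through step 3 (stack(b,a)): drop {handempty}, keep {clear(g), ontable(c), ontable(g)}, require {clear(a), holding(b)}
    → {clear(a), clear(g), holding(b), ontable(c), ontable(g)}
  through step 2 (pickup(b)): drop {holding(b)}, keep {clear(a), clear(g), ontable(c), ontable(g)}, require {clear(b), handempty, ontable(b)}
    → {clear(a), clear(b), clear(g), handempty, ontable(b), ontable(c), ontable(g)}
  through step 1 (stack(a,c)): drop {clear(a), handempty}, keep {clear(b), clear(g), ontable(b), ontable(c), ontable(g)}, require {clear(c), holding(a)}
    → {clear(b), clear(c), clear(g), holding(a), ontable(b), ontable(c), ontable(g)}

== RESULT ==
["clear(b)", "clear(c)", "clear(g)", "holding(a)", "ontable(b)", "ontable(c)", "ontable(g)"]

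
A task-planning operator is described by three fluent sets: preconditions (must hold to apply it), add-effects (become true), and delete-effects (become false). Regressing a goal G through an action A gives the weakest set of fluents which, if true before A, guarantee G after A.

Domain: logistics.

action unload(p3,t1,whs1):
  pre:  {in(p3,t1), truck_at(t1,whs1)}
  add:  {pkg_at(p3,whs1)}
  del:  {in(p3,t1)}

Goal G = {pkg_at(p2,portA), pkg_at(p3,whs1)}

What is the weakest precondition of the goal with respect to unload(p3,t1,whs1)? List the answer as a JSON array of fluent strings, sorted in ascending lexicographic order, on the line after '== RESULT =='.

Regress:
  G ∩ del = {}  (empty — regression defined)
  G \ add = {pkg_at(p2,portA), pkg_at(p3,whs1)} \ {pkg_at(p3,whs1)} = {pkg_at(p2,portA)}
  ∪ pre   = {pkg_at(p2,portA)} ∪ {in(p3,t1), truck_at(t1,whs1)}
          = {in(p3,t1), pkg_at(p2,portA), truck_at(t1,whs1)}

== RESULT ==
["in(p3,t1)", "pkg_at(p2,portA)", "truck_at(t1,whs1)"]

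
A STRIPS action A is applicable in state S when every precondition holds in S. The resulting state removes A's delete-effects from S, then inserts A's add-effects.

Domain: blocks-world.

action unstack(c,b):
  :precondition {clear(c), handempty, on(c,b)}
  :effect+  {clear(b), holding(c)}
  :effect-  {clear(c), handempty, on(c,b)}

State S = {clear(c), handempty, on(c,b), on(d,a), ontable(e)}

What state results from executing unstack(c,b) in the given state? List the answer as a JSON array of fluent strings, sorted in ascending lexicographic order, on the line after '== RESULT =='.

Progress:
  pre ⊆ S: {clear(c), handempty, on(c,b)} ⊆ S  — applicable
  S \ del = {on(d,a), ontable(e)}
  ∪ add   = {clear(b), holding(c), on(d,a), ontable(e)}

== RESULT ==
["clear(b)", "holding(c)", "on(d,a)", "ontable(e)"]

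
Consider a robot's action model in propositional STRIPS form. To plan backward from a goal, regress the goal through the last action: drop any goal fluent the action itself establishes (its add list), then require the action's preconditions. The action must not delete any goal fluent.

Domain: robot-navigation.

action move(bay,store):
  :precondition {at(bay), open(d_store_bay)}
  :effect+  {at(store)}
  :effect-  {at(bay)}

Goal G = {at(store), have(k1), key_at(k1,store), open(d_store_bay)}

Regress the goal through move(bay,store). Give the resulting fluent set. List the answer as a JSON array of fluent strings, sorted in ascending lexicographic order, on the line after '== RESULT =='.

Regress:
  G ∩ del = {}  (empty — regression defined)
  G \ add = {at(store), have(k1), key_at(k1,store), open(d_store_bay)} \ {at(store)} = {have(k1), key_at(k1,store), open(d_store_bay)}
  ∪ pre   = {have(k1), key_at(k1,store), open(d_store_bay)} ∪ {at(bay), open(d_store_bay)}
          = {at(bay), have(k1), key_at(k1,store), open(d_store_bay)}

== RESULT ==
["at(bay)", "have(k1)", "key_at(k1,store)", "open(d_store_bay)"]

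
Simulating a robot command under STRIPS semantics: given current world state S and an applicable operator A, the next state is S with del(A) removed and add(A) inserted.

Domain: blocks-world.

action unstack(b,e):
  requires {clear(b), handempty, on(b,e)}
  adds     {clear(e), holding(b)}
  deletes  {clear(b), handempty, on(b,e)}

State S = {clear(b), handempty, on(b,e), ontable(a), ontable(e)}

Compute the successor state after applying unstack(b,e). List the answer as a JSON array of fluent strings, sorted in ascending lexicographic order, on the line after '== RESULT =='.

Compute (S \ del) ∪ add:
  pre ⊆ S: {clear(b), handempty, on(b,e)} ⊆ S  — applicable
  S \ del = {ontable(a), ontable(e)}
  ∪ add   = {clear(e), holding(b), ontable(a), ontable(e)}

== RESULT ==
["clear(e)", "holding(b)", "ontable(a)", "ontable(e)"]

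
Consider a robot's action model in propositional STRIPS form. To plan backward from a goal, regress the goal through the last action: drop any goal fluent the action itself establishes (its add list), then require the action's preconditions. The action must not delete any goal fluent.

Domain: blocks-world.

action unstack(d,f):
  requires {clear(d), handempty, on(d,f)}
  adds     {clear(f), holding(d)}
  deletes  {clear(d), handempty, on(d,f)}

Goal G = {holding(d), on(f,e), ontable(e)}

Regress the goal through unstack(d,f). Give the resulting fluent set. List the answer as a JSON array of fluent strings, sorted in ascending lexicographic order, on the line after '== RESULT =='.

Compute (G \ add) ∪ pre:
  G ∩ del = {}  (empty — regression defined)
  G \ add = {holding(d), on(f,e), ontable(e)} \ {clear(f), holding(d)} = {on(f,e), ontable(e)}
  ∪ pre   = {on(f,e), ontable(e)} ∪ {clear(d), handempty, on(d,f)}
          = {clear(d), handempty, on(d,f), on(f,e), ontable(e)}

== RESULT ==
["clear(d)", "handempty", "on(d,f)", "on(f,e)", "ontable(e)"]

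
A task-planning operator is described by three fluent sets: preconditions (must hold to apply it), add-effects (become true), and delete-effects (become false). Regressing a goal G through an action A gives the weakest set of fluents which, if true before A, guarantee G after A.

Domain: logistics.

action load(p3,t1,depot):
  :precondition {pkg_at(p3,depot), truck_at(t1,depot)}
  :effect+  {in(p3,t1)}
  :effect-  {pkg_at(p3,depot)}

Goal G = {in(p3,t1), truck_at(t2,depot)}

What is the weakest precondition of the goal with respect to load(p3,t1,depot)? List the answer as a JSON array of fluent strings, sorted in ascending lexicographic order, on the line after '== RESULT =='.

Compute (G \ add) ∪ pre:
  G ∩ del = {}  (empty — regression defined)
  G \ add = {in(p3,t1), truck_at(t2,depot)} \ {in(p3,t1)} = {truck_at(t2,depot)}
  ∪ pre   = {truck_at(t2,depot)} ∪ {pkg_at(p3,depot), truck_at(t1,depot)}
          = {pkg_at(p3,depot), truck_at(t1,depot), truck_at(t2,depot)}

== RESULT ==
["pkg_at(p3,depot)", "truck_at(t1,depot)", "truck_at(t2,depot)"]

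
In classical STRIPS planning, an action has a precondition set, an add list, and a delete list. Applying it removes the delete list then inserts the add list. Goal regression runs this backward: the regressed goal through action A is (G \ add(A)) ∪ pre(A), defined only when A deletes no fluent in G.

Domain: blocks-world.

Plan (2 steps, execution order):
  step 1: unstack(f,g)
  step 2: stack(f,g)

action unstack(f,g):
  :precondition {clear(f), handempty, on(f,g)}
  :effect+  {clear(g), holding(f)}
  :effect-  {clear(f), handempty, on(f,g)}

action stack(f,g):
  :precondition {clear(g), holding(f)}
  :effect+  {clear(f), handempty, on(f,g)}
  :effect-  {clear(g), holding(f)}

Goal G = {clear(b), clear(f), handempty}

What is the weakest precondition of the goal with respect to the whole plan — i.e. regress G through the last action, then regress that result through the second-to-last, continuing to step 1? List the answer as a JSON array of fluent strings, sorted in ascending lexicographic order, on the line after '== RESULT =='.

Work backward from the goal:
  through step 2 (stack(f,g)): drop {clear(f), handempty}, keep {clear(b)}, require {clear(g), holding(f)}
    → {clear(b), clear(g), holding(f)}
  through step 1 (unstack(f,g)): drop {clear(g), holding(f)}, keep {clear(b)}, require {clear(f), handempty, on(f,g)}
    → {clear(b), clear(f), handempty, on(f,g)}

== RESULT ==
["clear(b)", "clear(f)", "handempty", "on(f,g)"]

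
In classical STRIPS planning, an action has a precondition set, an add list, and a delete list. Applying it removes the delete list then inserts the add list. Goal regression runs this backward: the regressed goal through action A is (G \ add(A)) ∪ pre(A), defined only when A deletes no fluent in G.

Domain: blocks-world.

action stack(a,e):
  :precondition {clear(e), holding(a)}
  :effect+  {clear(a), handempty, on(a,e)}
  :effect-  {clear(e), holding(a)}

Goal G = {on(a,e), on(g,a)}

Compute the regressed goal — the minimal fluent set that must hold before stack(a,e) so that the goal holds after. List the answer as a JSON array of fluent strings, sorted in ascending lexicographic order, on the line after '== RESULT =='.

Regress:
  G ∩ del = {}  (empty — regression defined)
  G \ add = {on(a,e), on(g,a)} \ {clear(a), handempty, on(a,e)} = {on(g,a)}
  ∪ pre   = {on(g,a)} ∪ {clear(e), holding(a)}
          = {clear(e), holding(a), on(g,a)}

== RESULT ==
["clear(e)", "holding(a)", "on(g,a)"]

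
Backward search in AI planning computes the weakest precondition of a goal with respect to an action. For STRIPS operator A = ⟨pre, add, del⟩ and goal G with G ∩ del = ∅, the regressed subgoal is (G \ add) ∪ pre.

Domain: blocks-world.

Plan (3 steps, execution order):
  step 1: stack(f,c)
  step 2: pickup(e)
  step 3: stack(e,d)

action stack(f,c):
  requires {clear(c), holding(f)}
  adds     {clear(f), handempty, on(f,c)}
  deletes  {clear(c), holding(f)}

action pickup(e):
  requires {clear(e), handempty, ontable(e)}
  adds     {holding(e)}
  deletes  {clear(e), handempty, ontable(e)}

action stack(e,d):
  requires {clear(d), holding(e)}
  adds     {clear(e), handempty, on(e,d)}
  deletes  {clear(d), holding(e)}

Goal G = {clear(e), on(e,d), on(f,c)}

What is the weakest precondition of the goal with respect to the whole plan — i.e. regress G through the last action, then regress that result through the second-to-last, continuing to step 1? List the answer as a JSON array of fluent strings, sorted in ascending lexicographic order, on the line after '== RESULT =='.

Work backward from the goal:
  through step 3 (stack(e,d)): drop {clear(e), on(e,d)}, keep {on(f,c)}, require {clear(d), holding(e)}
    → {clear(d), holding(e), on(f,c)}
  through step 2 (pickup(e)): drop {holding(e)}, keep {clear(d), on(f,c)}, require {clear(e), handempty, ontable(e)}
    → {clear(d), clear(e), handempty, on(f,c), ontable(e)}
  through step 1 (stack(f,c)): drop {handempty, on(f,c)}, keep {clear(d), clear(e), ontable(e)}, require {clear(c), holding(f)}
    → {clear(c), clear(d), clear(e), holding(f), ontable(e)}

== RESULT ==
["clear(c)", "clear(d)", "clear(e)", "holding(f)", "ontable(e)"]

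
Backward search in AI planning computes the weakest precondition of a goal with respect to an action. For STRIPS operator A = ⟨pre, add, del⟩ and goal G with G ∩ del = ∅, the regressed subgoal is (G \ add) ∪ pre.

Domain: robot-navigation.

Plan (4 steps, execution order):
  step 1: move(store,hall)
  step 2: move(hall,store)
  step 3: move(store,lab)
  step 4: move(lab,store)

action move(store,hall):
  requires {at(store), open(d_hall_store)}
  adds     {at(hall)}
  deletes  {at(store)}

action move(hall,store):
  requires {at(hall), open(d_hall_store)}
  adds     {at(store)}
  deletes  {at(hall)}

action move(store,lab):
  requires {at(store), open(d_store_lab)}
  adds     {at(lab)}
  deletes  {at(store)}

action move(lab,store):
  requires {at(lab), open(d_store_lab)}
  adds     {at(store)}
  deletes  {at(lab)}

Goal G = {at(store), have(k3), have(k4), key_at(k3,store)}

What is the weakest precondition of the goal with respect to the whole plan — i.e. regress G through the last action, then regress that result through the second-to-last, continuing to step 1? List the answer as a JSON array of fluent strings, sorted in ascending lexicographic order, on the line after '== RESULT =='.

Work backward from the goal:
  through step 4 (move(lab,store)): drop {at(store)}, keep {have(k3), have(k4), key_at(k3,store)}, require {at(lab), open(d_store_lab)}
    → {at(lab), have(k3), have(k4), key_at(k3,store), open(d_store_lab)}
  through step 3 (move(store,lab)): drop {at(lab)}, keep {have(k3), have(k4), key_at(k3,store), open(d_store_lab)}, require {at(store), open(d_store_lab)}
    → {at(store), have(k3), have(k4), key_at(k3,store), open(d_store_lab)}
  through step 2 (move(hall,store)): drop {at(store)}, keep {have(k3), have(k4), key_at(k3,store), open(d_store_lab)}, require {at(hall), open(d_hall_store)}
    → {at(hall), have(k3), have(k4), key_at(k3,store), open(d_hall_store), open(d_store_lab)}
  through step 1 (move(store,hall)): drop {at(hall)}, keep {have(k3), have(k4), key_at(k3,store), open(d_hall_store), open(d_store_lab)}, require {at(store), open(d_hall_store)}
    → {at(store), have(k3), have(k4), key_at(k3,store), open(d_hall_store), open(d_store_lab)}

== RESULT ==
["at(store)", "have(k3)", "have(k4)", "key_at(k3,store)", "open(d_hall_store)", "open(d_store_lab)"]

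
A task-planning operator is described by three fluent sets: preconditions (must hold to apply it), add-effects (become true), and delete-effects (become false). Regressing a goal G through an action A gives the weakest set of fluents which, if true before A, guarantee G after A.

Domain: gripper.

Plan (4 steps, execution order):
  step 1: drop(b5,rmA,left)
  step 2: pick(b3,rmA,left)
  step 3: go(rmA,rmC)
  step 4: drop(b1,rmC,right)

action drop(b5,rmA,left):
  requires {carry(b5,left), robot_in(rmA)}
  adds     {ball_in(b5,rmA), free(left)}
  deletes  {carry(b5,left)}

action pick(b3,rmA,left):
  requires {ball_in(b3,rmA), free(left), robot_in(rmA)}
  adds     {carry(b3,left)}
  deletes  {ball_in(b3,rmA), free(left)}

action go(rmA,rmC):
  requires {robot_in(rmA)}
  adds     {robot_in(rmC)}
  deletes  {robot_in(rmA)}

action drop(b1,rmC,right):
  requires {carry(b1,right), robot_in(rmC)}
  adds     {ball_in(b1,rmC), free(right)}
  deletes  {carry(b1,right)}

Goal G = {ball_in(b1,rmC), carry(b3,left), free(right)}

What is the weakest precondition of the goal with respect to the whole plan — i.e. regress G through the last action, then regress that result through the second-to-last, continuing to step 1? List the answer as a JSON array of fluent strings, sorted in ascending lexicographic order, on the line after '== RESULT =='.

Regress step by step:
  through step 4 (drop(b1,rmC,right)): drop {ball_in(b1,rmC), free(right)}, keep {carry(b3,left)}, require {carry(b1,right), robot_in(rmC)}
    → {carry(b1,right), carry(b3,left), robot_in(rmC)}
  through step 3 (go(rmA,rmC)): drop {robot_in(rmC)}, keep {carry(b1,right), carry(b3,left)}, require {robot_in(rmA)}
    → {carry(b1,right), carry(b3,left), robot_in(rmA)}
  through step 2 (pick(b3,rmA,left)): drop {carry(b3,left)}, keep {carry(b1,right), robot_in(rmA)}, require {ball_in(b3,rmA), free(left), robot_in(rmA)}
    → {ball_in(b3,rmA), carry(b1,right), free(left), robot_in(rmA)}
  through step 1 (drop(b5,rmA,left)): drop {free(left)}, keep {ball_in(b3,rmA), carry(b1,right), robot_in(rmA)}, require {carry(b5,left), robot_in(rmA)}
    → {ball_in(b3,rmA), carry(b1,right), carry(b5,left), robot_in(rmA)}

== RESULT ==
["ball_in(b3,rmA)", "carry(b1,right)", "carry(b5,left)", "robot_in(rmA)"]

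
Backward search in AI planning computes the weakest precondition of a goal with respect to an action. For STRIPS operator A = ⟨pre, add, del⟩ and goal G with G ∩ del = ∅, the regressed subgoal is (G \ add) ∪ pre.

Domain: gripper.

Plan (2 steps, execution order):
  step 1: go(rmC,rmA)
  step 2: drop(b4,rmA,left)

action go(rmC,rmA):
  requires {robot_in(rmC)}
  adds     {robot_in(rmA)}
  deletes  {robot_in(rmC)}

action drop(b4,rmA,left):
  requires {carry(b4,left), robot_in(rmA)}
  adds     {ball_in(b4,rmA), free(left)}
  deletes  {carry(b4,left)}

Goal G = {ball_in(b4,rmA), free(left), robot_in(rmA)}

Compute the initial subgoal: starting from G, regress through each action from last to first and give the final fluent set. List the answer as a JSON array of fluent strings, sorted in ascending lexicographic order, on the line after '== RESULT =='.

Regress step by step:
  through step 2 (drop(b4,rmA,left)): drop {ball_in(b4,rmA), free(left)}, keep {robot_in(rmA)}, require {carry(b4,left), robot_in(rmA)}
    → {carry(b4,left), robot_in(rmA)}
  through step 1 (go(rmC,rmA)): drop {robot_in(rmA)}, keep {carry(b4,left)}, require {robot_in(rmC)}
    → {carry(b4,left), robot_in(rmC)}

== RESULT ==
["carry(b4,left)", "robot_in(rmC)"]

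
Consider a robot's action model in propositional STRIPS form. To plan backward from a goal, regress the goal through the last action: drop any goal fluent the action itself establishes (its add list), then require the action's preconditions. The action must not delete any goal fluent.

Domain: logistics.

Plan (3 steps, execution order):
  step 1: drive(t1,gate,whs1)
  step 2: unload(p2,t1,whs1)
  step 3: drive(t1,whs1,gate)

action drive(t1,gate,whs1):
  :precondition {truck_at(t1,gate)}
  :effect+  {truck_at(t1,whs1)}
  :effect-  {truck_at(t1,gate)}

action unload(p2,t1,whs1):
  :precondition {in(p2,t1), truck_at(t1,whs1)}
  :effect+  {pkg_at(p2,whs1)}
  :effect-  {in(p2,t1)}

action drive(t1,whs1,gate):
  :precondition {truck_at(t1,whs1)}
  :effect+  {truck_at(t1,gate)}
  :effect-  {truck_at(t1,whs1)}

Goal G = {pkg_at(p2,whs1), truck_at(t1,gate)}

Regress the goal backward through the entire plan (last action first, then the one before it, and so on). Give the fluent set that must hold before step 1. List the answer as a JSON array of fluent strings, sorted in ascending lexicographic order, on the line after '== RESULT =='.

Work backward from the goal:
  through step 3 (drive(t1,whs1,gate)): drop {truck_at(t1,gate)}, keep {pkg_at(p2,whs1)}, require {truck_at(t1,whs1)}
    → {pkg_at(p2,whs1), truck_at(t1,whs1)}
  through step 2 (unload(p2,t1,whs1)): drop {pkg_at(p2,whs1)}, keep {truck_at(t1,whs1)}, require {in(p2,t1), truck_at(t1,whs1)}
    → {in(p2,t1), truck_at(t1,whs1)}
  through step 1 (drive(t1,gate,whs1)): drop {truck_at(t1,whs1)}, keep {in(p2,t1)}, require {truck_at(t1,gate)}
    → {in(p2,t1), truck_at(t1,gate)}

== RESULT ==
["in(p2,t1)", "truck_at(t1,gate)"]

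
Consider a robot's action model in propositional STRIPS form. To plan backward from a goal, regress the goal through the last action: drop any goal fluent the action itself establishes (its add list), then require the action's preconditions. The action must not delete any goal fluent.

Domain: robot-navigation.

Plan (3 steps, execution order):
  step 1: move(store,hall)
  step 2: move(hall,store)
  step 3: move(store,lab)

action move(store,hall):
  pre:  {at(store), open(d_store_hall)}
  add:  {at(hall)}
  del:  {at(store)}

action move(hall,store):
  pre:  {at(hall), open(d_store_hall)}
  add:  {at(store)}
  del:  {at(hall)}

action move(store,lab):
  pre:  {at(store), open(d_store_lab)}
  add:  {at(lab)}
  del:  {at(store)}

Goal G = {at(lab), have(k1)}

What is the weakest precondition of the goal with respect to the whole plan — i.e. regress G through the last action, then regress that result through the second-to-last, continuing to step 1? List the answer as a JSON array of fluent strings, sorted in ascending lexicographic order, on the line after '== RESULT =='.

Regress step by step:
  through step 3 (move(store,lab)): drop {at(lab)}, keep {have(k1)}, require {at(store), open(d_store_lab)}
    → {at(store), have(k1), open(d_store_lab)}
  through step 2 (move(hall,store)): drop {at(store)}, keep {have(k1), open(d_store_lab)}, require {at(hall), open(d_store_hall)}
    → {at(hall), have(k1), open(d_store_hall), open(d_store_lab)}
  through step 1 (move(store,hall)): drop {at(hall)}, keep {have(k1), open(d_store_hall), open(d_store_lab)}, require {at(store), open(d_store_hall)}
    → {at(store), have(k1), open(d_store_hall), open(d_store_lab)}

== RESULT ==
["at(store)", "have(k1)", "open(d_store_hall)", "open(d_store_lab)"]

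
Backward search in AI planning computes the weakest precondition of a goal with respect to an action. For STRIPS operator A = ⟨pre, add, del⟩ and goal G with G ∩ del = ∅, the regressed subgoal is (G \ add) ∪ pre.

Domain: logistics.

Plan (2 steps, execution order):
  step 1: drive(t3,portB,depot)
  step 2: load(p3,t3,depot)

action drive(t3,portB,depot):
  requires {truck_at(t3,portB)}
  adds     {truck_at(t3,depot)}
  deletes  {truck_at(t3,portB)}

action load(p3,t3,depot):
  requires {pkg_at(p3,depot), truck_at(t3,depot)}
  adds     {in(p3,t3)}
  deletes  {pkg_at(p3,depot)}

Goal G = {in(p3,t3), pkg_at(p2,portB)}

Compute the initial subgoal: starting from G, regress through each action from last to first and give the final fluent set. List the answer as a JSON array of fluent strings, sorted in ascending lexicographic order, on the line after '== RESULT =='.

Regress step by step:
  through step 2 (load(p3,t3,depot)): drop {in(p3,t3)}, keep {pkg_at(p2,portB)}, require {pkg_at(p3,depot), truck_at(t3,depot)}
    → {pkg_at(p2,portB), pkg_at(p3,depot), truck_at(t3,depot)}
  through step 1 (drive(t3,portB,depot)): drop {truck_at(t3,depot)}, keep {pkg_at(p2,portB), pkg_at(p3,depot)}, require {truck_at(t3,portB)}
    → {pkg_at(p2,portB), pkg_at(p3,depot), truck_at(t3,portB)}

== RESULT ==
["pkg_at(p2,portB)", "pkg_at(p3,depot)", "truck_at(t3,portB)"]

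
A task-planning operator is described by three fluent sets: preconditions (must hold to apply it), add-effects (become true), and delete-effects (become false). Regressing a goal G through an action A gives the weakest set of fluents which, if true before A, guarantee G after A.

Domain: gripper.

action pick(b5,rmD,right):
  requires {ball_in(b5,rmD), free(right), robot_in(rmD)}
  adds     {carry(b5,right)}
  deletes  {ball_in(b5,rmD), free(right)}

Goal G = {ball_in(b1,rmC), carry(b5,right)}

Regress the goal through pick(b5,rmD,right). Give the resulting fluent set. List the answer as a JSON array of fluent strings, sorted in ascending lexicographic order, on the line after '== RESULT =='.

Compute (G \ add) ∪ pre:
  G ∩ del = {}  (empty — regression defined)
  G \ add = {ball_in(b1,rmC), carry(b5,right)} \ {carry(b5,right)} = {ball_in(b1,rmC)}
  ∪ pre   = {ball_in(b1,rmC)} ∪ {ball_in(b5,rmD), free(right), robot_in(rmD)}
          = {ball_in(b1,rmC), ball_in(b5,rmD), free(right), robot_in(rmD)}

== RESULT ==
["ball_in(b1,rmC)", "ball_in(b5,rmD)", "free(right)", "robot_in(rmD)"]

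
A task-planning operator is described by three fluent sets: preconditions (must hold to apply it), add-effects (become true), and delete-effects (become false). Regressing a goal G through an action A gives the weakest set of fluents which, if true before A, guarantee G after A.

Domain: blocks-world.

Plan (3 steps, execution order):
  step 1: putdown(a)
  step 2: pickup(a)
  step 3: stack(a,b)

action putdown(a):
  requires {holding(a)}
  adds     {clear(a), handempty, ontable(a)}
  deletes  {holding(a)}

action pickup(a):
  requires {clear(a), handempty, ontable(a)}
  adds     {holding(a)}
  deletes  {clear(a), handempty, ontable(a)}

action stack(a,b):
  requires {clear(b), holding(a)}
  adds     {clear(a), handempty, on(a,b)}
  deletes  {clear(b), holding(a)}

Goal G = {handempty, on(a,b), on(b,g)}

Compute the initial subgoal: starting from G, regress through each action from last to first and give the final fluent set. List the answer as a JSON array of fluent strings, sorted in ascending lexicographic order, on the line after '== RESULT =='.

Regress step by step:
  through step 3 (stack(a,b)): drop {handempty, on(a,b)}, keep {on(b,g)}, require {clear(b), holding(a)}
    → {clear(b), holding(a), on(b,g)}
  through step 2 (pickup(a)): drop {holding(a)}, keep {clear(b), on(b,g)}, require {clear(a), handempty, ontable(a)}
    → {clear(a), clear(b), handempty, on(b,g), ontable(a)}
  through step 1 (putdown(a)): drop {clear(a), handempty, ontable(a)}, keep {clear(b), on(b,g)}, require {holding(a)}
    → {clear(b), holding(a), on(b,g)}

== RESULT ==
["clear(b)", "holding(a)", "on(b,g)"]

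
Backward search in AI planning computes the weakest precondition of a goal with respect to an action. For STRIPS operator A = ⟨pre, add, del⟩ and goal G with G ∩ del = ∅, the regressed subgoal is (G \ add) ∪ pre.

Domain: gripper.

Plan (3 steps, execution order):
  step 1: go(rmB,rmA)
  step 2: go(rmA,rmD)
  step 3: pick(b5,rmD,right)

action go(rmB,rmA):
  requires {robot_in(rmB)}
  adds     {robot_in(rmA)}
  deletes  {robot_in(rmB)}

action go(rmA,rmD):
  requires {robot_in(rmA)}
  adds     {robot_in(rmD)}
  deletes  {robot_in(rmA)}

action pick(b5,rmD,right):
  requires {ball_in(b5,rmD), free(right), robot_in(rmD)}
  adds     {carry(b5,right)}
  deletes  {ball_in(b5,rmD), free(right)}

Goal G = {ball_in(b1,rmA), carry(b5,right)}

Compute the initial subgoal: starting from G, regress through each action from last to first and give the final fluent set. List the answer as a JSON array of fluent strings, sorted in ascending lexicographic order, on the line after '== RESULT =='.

Work backward from the goal:
  through step 3 (pick(b5,rmD,right)): drop {carry(b5,right)}, keep {ball_in(b1,rmA)}, require {ball_in(b5,rmD), free(right), robot_in(rmD)}
    → {ball_in(b1,rmA), ball_in(b5,rmD), free(right), robot_in(rmD)}
  through step 2 (go(rmA,rmD)): drop {robot_in(rmD)}, keep {ball_in(b1,rmA), ball_in(b5,rmD), free(right)}, require {robot_in(rmA)}
    → {ball_in(b1,rmA), ball_in(b5,rmD), free(right), robot_in(rmA)}
  through step 1 (go(rmB,rmA)): drop {robot_in(rmA)}, keep {ball_in(b1,rmA), ball_in(b5,rmD), free(right)}, require {robot_in(rmB)}
    → {ball_in(b1,rmA), ball_in(b5,rmD), free(right), robot_in(rmB)}

== RESULT ==
["ball_in(b1,rmA)", "ball_in(b5,rmD)", "free(right)", "robot_in(rmB)"]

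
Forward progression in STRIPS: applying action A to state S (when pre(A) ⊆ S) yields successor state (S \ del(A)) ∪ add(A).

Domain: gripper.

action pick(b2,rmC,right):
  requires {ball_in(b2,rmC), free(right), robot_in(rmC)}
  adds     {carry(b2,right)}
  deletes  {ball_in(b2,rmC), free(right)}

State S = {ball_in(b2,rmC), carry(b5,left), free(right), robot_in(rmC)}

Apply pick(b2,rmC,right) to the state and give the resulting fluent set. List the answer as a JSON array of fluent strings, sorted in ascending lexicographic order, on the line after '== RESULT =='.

Progress:
  pre ⊆ S: {ball_in(b2,rmC), free(right), robot_in(rmC)} ⊆ S  — applicable
  S \ del = {carry(b5,left), robot_in(rmC)}
  ∪ add   = {carry(b2,right), carry(b5,left), robot_in(rmC)}

== RESULT ==
["carry(b2,right)", "carry(b5,left)", "robot_in(rmC)"]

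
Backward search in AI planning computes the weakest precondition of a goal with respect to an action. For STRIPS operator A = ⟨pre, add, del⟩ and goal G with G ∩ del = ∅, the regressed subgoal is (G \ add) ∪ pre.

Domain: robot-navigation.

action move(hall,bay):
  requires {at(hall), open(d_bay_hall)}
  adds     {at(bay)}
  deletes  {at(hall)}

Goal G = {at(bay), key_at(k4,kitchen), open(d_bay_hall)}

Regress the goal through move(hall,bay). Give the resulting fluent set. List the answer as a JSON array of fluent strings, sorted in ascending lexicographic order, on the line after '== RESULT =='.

Regress:
  G ∩ del = {}  (empty — regression defined)
  G \ add = {at(bay), key_at(k4,kitchen), open(d_bay_hall)} \ {at(bay)} = {key_at(k4,kitchen), open(d_bay_hall)}
  ∪ pre   = {key_at(k4,kitchen), open(d_bay_hall)} ∪ {at(hall), open(d_bay_hall)}
          = {at(hall), key_at(k4,kitchen), open(d_bay_hall)}

== RESULT ==
["at(hall)", "key_at(k4,kitchen)", "open(d_bay_hall)"]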